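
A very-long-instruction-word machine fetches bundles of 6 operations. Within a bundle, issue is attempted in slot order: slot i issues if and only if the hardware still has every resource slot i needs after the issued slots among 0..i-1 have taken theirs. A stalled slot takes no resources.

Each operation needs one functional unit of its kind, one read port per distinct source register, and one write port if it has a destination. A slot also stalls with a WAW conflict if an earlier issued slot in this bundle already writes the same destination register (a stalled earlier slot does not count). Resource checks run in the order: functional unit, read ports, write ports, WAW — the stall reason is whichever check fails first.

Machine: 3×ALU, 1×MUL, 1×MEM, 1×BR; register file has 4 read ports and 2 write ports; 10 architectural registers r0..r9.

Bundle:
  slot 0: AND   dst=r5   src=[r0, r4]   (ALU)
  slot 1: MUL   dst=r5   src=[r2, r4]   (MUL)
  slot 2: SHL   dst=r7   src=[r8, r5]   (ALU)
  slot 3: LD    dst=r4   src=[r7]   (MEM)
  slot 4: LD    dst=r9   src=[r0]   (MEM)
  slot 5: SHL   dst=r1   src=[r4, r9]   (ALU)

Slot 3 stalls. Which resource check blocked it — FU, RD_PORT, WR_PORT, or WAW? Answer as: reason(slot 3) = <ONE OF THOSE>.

  0. ALU→r5 ⇒ go  {2A/1Mu/1Ld/1B | 2r 1w}
  1. MUL→r5 ⇒ no(WAW)  {2A/1Mu/1Ld/1B | 2r 1w}
  2. ALU→r7 ⇒ go  {1A/1Mu/1Ld/1B | 0r 0w}
  3. MEM→r4 ⇒ no(RD_PORT)  {1A/1Mu/1Ld/1B | 0r 0w}
  4. MEM→r9 ⇒ no(RD_PORT)  {1A/1Mu/1Ld/1B | 0r 0w}
  5. ALU→r1 ⇒ no(RD_PORT)  {1A/1Mu/1Ld/1B | 0r 0w}

reason(slot 3) = RD_PORT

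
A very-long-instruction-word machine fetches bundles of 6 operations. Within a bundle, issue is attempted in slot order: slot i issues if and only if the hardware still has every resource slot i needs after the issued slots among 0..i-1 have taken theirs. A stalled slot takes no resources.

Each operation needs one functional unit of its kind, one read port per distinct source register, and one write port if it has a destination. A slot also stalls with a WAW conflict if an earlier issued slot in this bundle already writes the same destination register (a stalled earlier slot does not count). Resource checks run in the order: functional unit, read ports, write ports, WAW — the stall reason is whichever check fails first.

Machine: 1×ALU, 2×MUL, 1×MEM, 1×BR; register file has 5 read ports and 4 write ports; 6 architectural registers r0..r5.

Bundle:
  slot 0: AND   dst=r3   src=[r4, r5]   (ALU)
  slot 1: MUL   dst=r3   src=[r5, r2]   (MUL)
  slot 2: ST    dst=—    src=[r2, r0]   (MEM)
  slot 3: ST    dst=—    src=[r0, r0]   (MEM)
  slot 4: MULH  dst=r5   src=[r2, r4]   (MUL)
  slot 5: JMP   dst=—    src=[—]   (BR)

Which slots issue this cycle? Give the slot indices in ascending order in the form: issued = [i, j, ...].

  0. ALU→r3 ⇒ go  {0A/2Mu/1Ld/1B | 3r 3w}
  1. MUL→r3 ⇒ no(WAW)  {0A/2Mu/1Ld/1B | 3r 3w}
  2. MEM ⇒ go  {0A/2Mu/0Ld/1B | 1r 3w}
  3. MEM ⇒ no(FU)  {0A/2Mu/0Ld/1B | 1r 3w}
  4. MUL→r5 ⇒ no(RD_PORT)  {0A/2Mu/0Ld/1B | 1r 3w}
  5. BR ⇒ go  {0A/2Mu/0Ld/0B | 1r 3w}

issued = [0, 2, 5]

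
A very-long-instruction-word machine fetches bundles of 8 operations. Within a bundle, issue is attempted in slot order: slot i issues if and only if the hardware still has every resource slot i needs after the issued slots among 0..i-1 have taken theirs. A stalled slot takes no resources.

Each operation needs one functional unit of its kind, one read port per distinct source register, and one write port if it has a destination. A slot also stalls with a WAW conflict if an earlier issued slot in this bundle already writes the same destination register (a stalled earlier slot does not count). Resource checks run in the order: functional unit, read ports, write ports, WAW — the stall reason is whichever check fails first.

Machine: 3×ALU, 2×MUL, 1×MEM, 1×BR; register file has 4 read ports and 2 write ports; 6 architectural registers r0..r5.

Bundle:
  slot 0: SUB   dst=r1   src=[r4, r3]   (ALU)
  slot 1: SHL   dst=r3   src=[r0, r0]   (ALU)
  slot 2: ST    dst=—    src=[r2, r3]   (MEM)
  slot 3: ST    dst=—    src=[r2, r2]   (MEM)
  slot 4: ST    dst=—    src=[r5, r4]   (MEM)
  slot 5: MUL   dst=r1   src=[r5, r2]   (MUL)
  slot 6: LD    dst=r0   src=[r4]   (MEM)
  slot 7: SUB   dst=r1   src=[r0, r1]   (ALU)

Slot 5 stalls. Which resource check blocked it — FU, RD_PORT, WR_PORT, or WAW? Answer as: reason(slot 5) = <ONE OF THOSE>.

reason(slot 5) = RD_PORT

slot 0 (ALU): ISSUE — free A2,Mu2,Ld1,B1 rp2 wp1
slot 1 (ALU): ISSUE — free A1,Mu2,Ld1,B1 rp1 wp0
slot 2 (MEM): stall RD_PORT — free A1,Mu2,Ld1,B1 rp1 wp0
slot 3 (MEM): ISSUE — free A1,Mu2,Ld0,B1 rp0 wp0
slot 4 (MEM): stall FU — free A1,Mu2,Ld0,B1 rp0 wp0
slot 5 (MUL): stall RD_PORT — free A1,Mu2,Ld0,B1 rp0 wp0
slot 6 (MEM): stall FU — free A1,Mu2,Ld0,B1 rp0 wp0
slot 7 (ALU): stall RD_PORT — free A1,Mu2,Ld0,B1 rp0 wp0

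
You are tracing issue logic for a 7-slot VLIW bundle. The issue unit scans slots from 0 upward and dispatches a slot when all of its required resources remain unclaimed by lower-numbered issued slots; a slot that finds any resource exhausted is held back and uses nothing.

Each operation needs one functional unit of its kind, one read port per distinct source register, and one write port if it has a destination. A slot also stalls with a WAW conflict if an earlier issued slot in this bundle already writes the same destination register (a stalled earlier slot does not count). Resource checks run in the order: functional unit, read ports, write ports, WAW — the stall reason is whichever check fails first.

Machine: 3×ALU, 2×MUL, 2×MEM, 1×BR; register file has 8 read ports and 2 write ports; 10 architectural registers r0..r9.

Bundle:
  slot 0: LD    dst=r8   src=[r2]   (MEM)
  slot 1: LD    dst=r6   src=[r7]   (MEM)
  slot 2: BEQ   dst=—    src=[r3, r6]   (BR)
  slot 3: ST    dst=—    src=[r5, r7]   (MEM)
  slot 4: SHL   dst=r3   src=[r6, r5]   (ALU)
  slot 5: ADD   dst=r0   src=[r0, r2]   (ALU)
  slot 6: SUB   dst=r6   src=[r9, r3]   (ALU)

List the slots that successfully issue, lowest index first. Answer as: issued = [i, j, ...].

issued = [0, 1, 2]

(0) want 1×MEM +1rd +1wr — yes → AL3|MU2|ME1|BR1|rd7|wr1
(1) want 1×MEM +1rd +1wr — yes → AL3|MU2|ME0|BR1|rd6|wr0
(2) want 1×BR +2rd +0wr — yes → AL3|MU2|ME0|BR0|rd4|wr0
(3) want 1×MEM +2rd +0wr — FU → AL3|MU2|ME0|BR0|rd4|wr0
(4) want 1×ALU +2rd +1wr — WR_PORT → AL3|MU2|ME0|BR0|rd4|wr0
(5) want 1×ALU +2rd +1wr — WR_PORT → AL3|MU2|ME0|BR0|rd4|wr0
(6) want 1×ALU +2rd +1wr — WR_PORT → AL3|MU2|ME0|BR0|rd4|wr0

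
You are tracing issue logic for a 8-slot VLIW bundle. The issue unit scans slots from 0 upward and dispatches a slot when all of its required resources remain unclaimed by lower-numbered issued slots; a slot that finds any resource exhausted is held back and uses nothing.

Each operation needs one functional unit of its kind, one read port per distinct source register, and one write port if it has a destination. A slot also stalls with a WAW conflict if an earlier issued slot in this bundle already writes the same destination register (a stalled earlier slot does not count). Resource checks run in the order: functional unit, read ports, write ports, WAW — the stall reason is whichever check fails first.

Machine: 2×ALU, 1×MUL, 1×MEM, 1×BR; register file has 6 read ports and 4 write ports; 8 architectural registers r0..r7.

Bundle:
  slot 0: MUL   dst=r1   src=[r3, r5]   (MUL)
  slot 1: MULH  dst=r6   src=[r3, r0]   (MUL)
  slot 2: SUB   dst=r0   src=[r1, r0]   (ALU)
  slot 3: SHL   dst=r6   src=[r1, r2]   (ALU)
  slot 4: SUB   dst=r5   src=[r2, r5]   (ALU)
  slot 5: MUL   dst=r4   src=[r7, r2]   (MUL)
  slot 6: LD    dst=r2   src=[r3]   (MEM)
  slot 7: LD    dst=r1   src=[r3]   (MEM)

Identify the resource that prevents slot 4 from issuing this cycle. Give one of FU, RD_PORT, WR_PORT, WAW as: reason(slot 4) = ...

reason(slot 4) = FU

(0) want 1×MUL +2rd +1wr — yes → AL2|MU0|ME1|BR1|rd4|wr3
(1) want 1×MUL +2rd +1wr — FU → AL2|MU0|ME1|BR1|rd4|wr3
(2) want 1×ALU +2rd +1wr — yes → AL1|MU0|ME1|BR1|rd2|wr2
(3) want 1×ALU +2rd +1wr — yes → AL0|MU0|ME1|BR1|rd0|wr1
(4) want 1×ALU +2rd +1wr — FU → AL0|MU0|ME1|BR1|rd0|wr1
(5) want 1×MUL +2rd +1wr — FU → AL0|MU0|ME1|BR1|rd0|wr1
(6) want 1×MEM +1rd +1wr — RD_PORT → AL0|MU0|ME1|BR1|rd0|wr1
(7) want 1×MEM +1rd +1wr — RD_PORT → AL0|MU0|ME1|BR1|rd0|wr1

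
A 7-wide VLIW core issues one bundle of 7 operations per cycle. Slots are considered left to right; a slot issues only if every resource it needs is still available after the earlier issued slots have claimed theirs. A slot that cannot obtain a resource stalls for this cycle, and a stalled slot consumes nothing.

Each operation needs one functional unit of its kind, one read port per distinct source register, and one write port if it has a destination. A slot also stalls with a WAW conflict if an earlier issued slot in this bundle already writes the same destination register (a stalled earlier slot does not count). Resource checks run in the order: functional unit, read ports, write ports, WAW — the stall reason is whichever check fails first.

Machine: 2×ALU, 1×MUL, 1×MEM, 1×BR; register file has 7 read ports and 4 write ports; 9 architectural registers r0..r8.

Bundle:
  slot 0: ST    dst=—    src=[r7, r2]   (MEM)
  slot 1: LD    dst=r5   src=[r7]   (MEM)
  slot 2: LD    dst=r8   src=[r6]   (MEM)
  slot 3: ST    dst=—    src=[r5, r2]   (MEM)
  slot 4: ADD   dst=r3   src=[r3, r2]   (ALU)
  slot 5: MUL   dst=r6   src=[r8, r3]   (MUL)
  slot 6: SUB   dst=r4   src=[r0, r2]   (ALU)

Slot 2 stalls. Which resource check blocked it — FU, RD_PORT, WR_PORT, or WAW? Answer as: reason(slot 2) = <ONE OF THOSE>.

reason(slot 2) = FU

slot 0 (MEM): ISSUE — free A2,Mu1,Ld0,B1 rp5 wp4
slot 1 (MEM): stall FU — free A2,Mu1,Ld0,B1 rp5 wp4
slot 2 (MEM): stall FU — free A2,Mu1,Ld0,B1 rp5 wp4
slot 3 (MEM): stall FU — free A2,Mu1,Ld0,B1 rp5 wp4
slot 4 (ALU): ISSUE — free A1,Mu1,Ld0,B1 rp3 wp3
slot 5 (MUL): ISSUE — free A1,Mu0,Ld0,B1 rp1 wp2
slot 6 (ALU): stall RD_PORT — free A1,Mu0,Ld0,B1 rp1 wp2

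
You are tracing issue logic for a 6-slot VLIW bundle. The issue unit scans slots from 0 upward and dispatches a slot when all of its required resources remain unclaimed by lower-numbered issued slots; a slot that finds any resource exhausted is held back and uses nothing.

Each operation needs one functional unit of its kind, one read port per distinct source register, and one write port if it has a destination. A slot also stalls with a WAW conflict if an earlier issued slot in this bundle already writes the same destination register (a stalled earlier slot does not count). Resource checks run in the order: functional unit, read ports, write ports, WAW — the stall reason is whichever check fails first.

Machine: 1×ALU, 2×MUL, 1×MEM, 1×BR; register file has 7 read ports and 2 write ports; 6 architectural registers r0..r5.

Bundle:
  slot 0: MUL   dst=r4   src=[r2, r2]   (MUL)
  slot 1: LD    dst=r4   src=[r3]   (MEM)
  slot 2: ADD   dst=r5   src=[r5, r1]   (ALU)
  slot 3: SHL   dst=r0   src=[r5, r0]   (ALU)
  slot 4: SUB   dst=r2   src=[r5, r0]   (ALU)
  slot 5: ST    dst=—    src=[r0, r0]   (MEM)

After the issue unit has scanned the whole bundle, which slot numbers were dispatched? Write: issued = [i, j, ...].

issued = [0, 2, 5]

(0) want 1×MUL +1rd +1wr — yes → AL1|MU1|ME1|BR1|rd6|wr1
(1) want 1×MEM +1rd +1wr — WAW → AL1|MU1|ME1|BR1|rd6|wr1
(2) want 1×ALU +2rd +1wr — yes → AL0|MU1|ME1|BR1|rd4|wr0
(3) want 1×ALU +2rd +1wr — FU → AL0|MU1|ME1|BR1|rd4|wr0
(4) want 1×ALU +2rd +1wr — FU → AL0|MU1|ME1|BR1|rd4|wr0
(5) want 1×MEM +1rd +0wr — yes → AL0|MU1|ME0|BR1|rd3|wr0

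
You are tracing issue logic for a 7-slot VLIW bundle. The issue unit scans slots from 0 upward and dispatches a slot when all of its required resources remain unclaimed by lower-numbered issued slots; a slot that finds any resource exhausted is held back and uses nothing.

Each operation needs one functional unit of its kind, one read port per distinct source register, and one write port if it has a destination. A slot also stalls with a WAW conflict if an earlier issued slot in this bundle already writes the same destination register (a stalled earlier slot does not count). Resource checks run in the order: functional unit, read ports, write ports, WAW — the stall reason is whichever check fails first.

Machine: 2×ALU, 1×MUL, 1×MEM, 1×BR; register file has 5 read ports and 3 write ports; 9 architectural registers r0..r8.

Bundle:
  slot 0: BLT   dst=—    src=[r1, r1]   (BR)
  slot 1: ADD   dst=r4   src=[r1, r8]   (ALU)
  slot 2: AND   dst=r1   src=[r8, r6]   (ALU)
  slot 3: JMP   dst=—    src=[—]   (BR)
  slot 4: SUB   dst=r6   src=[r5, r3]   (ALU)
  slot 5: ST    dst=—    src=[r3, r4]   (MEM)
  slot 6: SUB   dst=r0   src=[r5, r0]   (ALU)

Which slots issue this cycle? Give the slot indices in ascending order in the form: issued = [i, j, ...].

issued = [0, 1, 2]

[0] BR needs rd=1 wr=0: ok; after: ALU=2 MUL=1 MEM=1 BR=0, R=4, W=3
[1] ALU needs rd=2 wr=1: ok; after: ALU=1 MUL=1 MEM=1 BR=0, R=2, W=2
[2] ALU needs rd=2 wr=1: ok; after: ALU=0 MUL=1 MEM=1 BR=0, R=0, W=1
[3] BR needs rd=0 wr=0: FU; after: ALU=0 MUL=1 MEM=1 BR=0, R=0, W=1
[4] ALU needs rd=2 wr=1: FU; after: ALU=0 MUL=1 MEM=1 BR=0, R=0, W=1
[5] MEM needs rd=2 wr=0: RD_PORT; after: ALU=0 MUL=1 MEM=1 BR=0, R=0, W=1
[6] ALU needs rd=2 wr=1: FU; after: ALU=0 MUL=1 MEM=1 BR=0, R=0, W=1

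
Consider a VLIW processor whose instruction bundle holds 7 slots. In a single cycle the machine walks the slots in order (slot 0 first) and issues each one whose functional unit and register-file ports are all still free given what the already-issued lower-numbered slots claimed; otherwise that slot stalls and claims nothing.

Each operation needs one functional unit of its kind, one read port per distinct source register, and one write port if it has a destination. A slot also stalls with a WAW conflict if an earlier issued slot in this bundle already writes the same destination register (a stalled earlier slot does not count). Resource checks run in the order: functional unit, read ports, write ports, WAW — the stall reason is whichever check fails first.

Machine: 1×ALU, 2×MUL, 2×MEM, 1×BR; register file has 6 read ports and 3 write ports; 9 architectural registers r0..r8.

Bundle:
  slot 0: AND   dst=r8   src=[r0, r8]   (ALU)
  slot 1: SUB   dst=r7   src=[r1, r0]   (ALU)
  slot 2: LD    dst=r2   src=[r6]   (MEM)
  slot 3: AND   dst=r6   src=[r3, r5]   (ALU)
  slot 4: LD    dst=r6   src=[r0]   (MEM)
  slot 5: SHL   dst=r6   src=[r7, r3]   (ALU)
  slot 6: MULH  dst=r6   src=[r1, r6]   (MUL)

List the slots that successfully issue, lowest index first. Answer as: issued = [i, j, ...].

issued = [0, 2, 4]

  0. ALU→r8 ⇒ go  {0A/2Mu/2Ld/1B | 4r 2w}
  1. ALU→r7 ⇒ no(FU)  {0A/2Mu/2Ld/1B | 4r 2w}
  2. MEM→r2 ⇒ go  {0A/2Mu/1Ld/1B | 3r 1w}
  3. ALU→r6 ⇒ no(FU)  {0A/2Mu/1Ld/1B | 3r 1w}
  4. MEM→r6 ⇒ go  {0A/2Mu/0Ld/1B | 2r 0w}
  5. ALU→r6 ⇒ no(FU)  {0A/2Mu/0Ld/1B | 2r 0w}
  6. MUL→r6 ⇒ no(WR_PORT)  {0A/2Mu/0Ld/1B | 2r 0w}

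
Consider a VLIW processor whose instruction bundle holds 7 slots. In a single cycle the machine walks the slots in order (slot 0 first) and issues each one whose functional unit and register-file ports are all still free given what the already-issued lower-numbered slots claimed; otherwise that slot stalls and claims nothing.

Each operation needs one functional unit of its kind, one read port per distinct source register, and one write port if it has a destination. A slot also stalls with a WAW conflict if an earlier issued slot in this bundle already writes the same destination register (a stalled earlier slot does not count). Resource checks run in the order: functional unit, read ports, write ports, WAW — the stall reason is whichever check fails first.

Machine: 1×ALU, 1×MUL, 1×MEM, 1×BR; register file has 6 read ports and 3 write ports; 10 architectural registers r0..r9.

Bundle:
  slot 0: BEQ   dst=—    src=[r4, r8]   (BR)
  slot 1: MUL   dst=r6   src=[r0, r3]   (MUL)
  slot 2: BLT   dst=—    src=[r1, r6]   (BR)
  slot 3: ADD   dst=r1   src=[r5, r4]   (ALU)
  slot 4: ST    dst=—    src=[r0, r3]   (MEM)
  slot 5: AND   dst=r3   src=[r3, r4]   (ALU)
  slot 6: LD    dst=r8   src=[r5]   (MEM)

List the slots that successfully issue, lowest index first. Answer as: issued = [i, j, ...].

[0] BR needs rd=2 wr=0: ok; after: ALU=1 MUL=1 MEM=1 BR=0, R=4, W=3
[1] MUL needs rd=2 wr=1: ok; after: ALU=1 MUL=0 MEM=1 BR=0, R=2, W=2
[2] BR needs rd=2 wr=0: FU; after: ALU=1 MUL=0 MEM=1 BR=0, R=2, W=2
[3] ALU needs rd=2 wr=1: ok; after: ALU=0 MUL=0 MEM=1 BR=0, R=0, W=1
[4] MEM needs rd=2 wr=0: RD_PORT; after: ALU=0 MUL=0 MEM=1 BR=0, R=0, W=1
[5] ALU needs rd=2 wr=1: FU; after: ALU=0 MUL=0 MEM=1 BR=0, R=0, W=1
[6] MEM needs rd=1 wr=1: RD_PORT; after: ALU=0 MUL=0 MEM=1 BR=0, R=0, W=1

issued = [0, 1, 3]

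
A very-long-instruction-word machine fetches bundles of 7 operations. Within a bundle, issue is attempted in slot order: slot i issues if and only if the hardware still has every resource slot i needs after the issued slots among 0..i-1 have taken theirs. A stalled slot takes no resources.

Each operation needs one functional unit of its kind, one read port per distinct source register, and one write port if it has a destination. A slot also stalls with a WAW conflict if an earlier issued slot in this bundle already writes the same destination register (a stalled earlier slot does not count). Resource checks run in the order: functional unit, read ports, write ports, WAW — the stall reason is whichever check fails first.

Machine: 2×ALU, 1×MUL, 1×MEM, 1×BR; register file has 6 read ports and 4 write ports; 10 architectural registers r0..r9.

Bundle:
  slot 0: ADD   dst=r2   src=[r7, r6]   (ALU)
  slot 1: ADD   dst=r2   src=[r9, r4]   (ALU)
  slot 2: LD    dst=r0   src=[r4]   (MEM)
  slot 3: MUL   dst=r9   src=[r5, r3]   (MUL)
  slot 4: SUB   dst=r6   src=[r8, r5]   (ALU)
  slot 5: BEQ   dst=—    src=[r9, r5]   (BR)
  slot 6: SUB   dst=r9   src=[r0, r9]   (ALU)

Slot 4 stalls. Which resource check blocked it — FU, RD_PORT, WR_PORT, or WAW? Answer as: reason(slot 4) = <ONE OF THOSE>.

reason(slot 4) = RD_PORT

  0. ALU→r2 ⇒ go  {1A/1Mu/1Ld/1B | 4r 3w}
  1. ALU→r2 ⇒ no(WAW)  {1A/1Mu/1Ld/1B | 4r 3w}
  2. MEM→r0 ⇒ go  {1A/1Mu/0Ld/1B | 3r 2w}
  3. MUL→r9 ⇒ go  {1A/0Mu/0Ld/1B | 1r 1w}
  4. ALU→r6 ⇒ no(RD_PORT)  {1A/0Mu/0Ld/1B | 1r 1w}
  5. BR ⇒ no(RD_PORT)  {1A/0Mu/0Ld/1B | 1r 1w}
  6. ALU→r9 ⇒ no(RD_PORT)  {1A/0Mu/0Ld/1B | 1r 1w}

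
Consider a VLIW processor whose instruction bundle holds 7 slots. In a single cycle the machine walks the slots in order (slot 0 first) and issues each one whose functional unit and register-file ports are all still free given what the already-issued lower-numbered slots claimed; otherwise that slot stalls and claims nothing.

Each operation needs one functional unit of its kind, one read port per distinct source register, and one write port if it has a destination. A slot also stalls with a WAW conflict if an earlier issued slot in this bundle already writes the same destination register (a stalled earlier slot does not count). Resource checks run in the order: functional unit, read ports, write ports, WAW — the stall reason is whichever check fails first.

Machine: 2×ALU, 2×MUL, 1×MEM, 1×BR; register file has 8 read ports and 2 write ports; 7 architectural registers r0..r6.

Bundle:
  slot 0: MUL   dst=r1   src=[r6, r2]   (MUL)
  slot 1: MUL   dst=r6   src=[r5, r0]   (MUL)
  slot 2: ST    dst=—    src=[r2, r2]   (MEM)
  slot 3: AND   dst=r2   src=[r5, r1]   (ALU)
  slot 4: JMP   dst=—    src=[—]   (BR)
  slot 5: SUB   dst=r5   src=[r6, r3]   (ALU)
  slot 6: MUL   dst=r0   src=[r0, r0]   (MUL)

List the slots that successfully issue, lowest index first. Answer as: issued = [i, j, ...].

slot 0 (MUL): ISSUE — free A2,Mu1,Ld1,B1 rp6 wp1
slot 1 (MUL): ISSUE — free A2,Mu0,Ld1,B1 rp4 wp0
slot 2 (MEM): ISSUE — free A2,Mu0,Ld0,B1 rp3 wp0
slot 3 (ALU): stall WR_PORT — free A2,Mu0,Ld0,B1 rp3 wp0
slot 4 (BR): ISSUE — free A2,Mu0,Ld0,B0 rp3 wp0
slot 5 (ALU): stall WR_PORT — free A2,Mu0,Ld0,B0 rp3 wp0
slot 6 (MUL): stall FU — free A2,Mu0,Ld0,B0 rp3 wp0

issued = [0, 1, 2, 4]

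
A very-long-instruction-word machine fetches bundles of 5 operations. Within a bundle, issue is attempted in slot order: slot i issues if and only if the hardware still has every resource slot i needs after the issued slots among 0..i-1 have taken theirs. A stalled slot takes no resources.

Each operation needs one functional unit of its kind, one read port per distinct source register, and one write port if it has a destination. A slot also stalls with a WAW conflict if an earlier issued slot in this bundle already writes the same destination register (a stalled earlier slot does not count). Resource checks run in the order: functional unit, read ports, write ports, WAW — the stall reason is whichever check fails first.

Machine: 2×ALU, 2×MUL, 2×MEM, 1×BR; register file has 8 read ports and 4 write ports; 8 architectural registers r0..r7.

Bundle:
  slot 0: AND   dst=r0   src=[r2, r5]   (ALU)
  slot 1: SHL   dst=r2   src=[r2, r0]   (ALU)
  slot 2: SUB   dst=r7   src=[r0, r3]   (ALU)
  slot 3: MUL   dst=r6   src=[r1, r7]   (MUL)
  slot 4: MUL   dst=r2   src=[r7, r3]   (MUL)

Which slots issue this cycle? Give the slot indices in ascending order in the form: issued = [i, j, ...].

issued = [0, 1, 3]

  0. ALU→r0 ⇒ go  {1A/2Mu/2Ld/1B | 6r 3w}
  1. ALU→r2 ⇒ go  {0A/2Mu/2Ld/1B | 4r 2w}
  2. ALU→r7 ⇒ no(FU)  {0A/2Mu/2Ld/1B | 4r 2w}
  3. MUL→r6 ⇒ go  {0A/1Mu/2Ld/1B | 2r 1w}
  4. MUL→r2 ⇒ no(WAW)  {0A/1Mu/2Ld/1B | 2r 1w}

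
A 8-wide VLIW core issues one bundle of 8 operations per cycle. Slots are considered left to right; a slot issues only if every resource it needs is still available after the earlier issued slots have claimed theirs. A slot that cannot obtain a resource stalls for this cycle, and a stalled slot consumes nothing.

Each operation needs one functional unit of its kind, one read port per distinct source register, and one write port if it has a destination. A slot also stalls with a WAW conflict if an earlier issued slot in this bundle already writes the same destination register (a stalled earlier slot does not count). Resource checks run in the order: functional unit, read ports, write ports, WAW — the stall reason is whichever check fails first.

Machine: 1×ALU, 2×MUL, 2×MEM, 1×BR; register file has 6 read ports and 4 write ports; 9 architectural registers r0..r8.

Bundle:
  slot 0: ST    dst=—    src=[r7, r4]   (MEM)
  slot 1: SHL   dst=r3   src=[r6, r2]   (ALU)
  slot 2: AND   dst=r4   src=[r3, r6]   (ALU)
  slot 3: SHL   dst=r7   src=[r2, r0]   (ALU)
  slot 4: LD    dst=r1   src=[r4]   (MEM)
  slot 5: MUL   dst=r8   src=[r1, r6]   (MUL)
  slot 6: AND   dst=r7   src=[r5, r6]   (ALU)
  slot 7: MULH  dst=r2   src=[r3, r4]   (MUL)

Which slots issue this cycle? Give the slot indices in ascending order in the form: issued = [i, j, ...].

issued = [0, 1, 4]

slot 0 (MEM): ISSUE — free A1,Mu2,Ld1,B1 rp4 wp4
slot 1 (ALU): ISSUE — free A0,Mu2,Ld1,B1 rp2 wp3
slot 2 (ALU): stall FU — free A0,Mu2,Ld1,B1 rp2 wp3
slot 3 (ALU): stall FU — free A0,Mu2,Ld1,B1 rp2 wp3
slot 4 (MEM): ISSUE — free A0,Mu2,Ld0,B1 rp1 wp2
slot 5 (MUL): stall RD_PORT — free A0,Mu2,Ld0,B1 rp1 wp2
slot 6 (ALU): stall FU — free A0,Mu2,Ld0,B1 rp1 wp2
slot 7 (MUL): stall RD_PORT — free A0,Mu2,Ld0,B1 rp1 wp2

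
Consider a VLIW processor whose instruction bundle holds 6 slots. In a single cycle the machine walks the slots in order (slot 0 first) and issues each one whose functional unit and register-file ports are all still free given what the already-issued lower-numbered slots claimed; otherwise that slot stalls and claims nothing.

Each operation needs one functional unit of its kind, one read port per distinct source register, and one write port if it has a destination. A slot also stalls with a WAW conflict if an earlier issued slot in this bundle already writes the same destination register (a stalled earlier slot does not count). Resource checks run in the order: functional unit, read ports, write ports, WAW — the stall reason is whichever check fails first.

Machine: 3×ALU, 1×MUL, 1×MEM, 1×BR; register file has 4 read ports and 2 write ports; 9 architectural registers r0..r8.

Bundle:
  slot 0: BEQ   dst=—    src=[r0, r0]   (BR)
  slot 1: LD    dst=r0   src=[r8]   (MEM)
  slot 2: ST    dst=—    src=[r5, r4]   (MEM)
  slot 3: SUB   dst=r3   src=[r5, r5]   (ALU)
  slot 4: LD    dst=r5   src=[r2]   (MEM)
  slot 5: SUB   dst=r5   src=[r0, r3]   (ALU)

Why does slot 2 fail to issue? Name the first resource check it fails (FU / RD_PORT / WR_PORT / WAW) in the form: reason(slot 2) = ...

slot 0 (BR): ISSUE — free A3,Mu1,Ld1,B0 rp3 wp2
slot 1 (MEM): ISSUE — free A3,Mu1,Ld0,B0 rp2 wp1
slot 2 (MEM): stall FU — free A3,Mu1,Ld0,B0 rp2 wp1
slot 3 (ALU): ISSUE — free A2,Mu1,Ld0,B0 rp1 wp0
slot 4 (MEM): stall FU — free A2,Mu1,Ld0,B0 rp1 wp0
slot 5 (ALU): stall RD_PORT — free A2,Mu1,Ld0,B0 rp1 wp0

reason(slot 2) = FU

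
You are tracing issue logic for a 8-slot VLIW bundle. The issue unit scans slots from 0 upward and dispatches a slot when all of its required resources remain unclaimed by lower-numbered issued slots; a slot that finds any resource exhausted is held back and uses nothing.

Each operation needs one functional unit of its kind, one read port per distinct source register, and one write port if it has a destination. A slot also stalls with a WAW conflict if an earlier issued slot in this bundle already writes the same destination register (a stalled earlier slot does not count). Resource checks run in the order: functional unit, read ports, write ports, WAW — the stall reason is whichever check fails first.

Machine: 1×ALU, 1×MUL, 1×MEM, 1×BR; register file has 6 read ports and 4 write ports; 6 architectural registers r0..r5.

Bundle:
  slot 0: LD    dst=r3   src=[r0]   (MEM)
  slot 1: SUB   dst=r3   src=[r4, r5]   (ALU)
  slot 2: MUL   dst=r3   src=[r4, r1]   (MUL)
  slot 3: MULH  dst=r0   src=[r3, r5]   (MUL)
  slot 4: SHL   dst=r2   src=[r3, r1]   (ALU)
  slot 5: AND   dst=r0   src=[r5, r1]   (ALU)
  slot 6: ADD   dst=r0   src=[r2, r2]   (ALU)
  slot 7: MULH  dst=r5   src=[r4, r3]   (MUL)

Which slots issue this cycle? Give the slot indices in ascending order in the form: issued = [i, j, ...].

  0. MEM→r3 ⇒ go  {1A/1Mu/0Ld/1B | 5r 3w}
  1. ALU→r3 ⇒ no(WAW)  {1A/1Mu/0Ld/1B | 5r 3w}
  2. MUL→r3 ⇒ no(WAW)  {1A/1Mu/0Ld/1B | 5r 3w}
  3. MUL→r0 ⇒ go  {1A/0Mu/0Ld/1B | 3r 2w}
  4. ALU→r2 ⇒ go  {0A/0Mu/0Ld/1B | 1r 1w}
  5. ALU→r0 ⇒ no(FU)  {0A/0Mu/0Ld/1B | 1r 1w}
  6. ALU→r0 ⇒ no(FU)  {0A/0Mu/0Ld/1B | 1r 1w}
  7. MUL→r5 ⇒ no(FU)  {0A/0Mu/0Ld/1B | 1r 1w}

issued = [0, 3, 4]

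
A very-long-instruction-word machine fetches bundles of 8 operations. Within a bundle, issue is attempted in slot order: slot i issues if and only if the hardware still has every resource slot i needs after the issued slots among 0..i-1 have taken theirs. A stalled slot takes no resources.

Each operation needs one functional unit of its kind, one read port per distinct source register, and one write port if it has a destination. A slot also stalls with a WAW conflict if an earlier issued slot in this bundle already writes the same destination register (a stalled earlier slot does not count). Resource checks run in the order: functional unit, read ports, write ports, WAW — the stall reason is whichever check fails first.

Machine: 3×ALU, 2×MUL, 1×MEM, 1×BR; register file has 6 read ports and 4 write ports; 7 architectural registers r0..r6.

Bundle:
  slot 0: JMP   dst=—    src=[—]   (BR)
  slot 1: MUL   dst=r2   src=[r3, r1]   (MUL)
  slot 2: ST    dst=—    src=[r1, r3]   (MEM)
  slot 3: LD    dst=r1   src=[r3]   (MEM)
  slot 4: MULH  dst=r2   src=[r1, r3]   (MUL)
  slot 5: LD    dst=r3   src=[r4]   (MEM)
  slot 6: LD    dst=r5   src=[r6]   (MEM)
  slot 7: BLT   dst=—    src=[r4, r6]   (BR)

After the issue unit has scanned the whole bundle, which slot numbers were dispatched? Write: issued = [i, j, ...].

issued = [0, 1, 2]

(0) want 1×BR +0rd +0wr — yes → AL3|MU2|ME1|BR0|rd6|wr4
(1) want 1×MUL +2rd +1wr — yes → AL3|MU1|ME1|BR0|rd4|wr3
(2) want 1×MEM +2rd +0wr — yes → AL3|MU1|ME0|BR0|rd2|wr3
(3) want 1×MEM +1rd +1wr — FU → AL3|MU1|ME0|BR0|rd2|wr3
(4) want 1×MUL +2rd +1wr — WAW → AL3|MU1|ME0|BR0|rd2|wr3
(5) want 1×MEM +1rd +1wr — FU → AL3|MU1|ME0|BR0|rd2|wr3
(6) want 1×MEM +1rd +1wr — FU → AL3|MU1|ME0|BR0|rd2|wr3
(7) want 1×BR +2rd +0wr — FU → AL3|MU1|ME0|BR0|rd2|wr3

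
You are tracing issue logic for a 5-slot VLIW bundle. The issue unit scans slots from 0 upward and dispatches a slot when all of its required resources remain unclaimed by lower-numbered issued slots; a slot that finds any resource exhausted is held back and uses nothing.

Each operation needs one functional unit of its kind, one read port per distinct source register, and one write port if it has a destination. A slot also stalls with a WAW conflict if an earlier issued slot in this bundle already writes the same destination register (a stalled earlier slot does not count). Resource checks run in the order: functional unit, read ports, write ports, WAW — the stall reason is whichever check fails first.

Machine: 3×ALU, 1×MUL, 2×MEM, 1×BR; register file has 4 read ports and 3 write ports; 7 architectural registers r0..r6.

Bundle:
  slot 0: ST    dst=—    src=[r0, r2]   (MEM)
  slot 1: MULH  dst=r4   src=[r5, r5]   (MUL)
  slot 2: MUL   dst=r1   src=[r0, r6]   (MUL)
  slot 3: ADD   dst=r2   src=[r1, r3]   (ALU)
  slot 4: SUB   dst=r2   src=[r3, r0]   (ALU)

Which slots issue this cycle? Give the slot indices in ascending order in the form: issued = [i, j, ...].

issued = [0, 1]

slot 0 (MEM): ISSUE — free A3,Mu1,Ld1,B1 rp2 wp3
slot 1 (MUL): ISSUE — free A3,Mu0,Ld1,B1 rp1 wp2
slot 2 (MUL): stall FU — free A3,Mu0,Ld1,B1 rp1 wp2
slot 3 (ALU): stall RD_PORT — free A3,Mu0,Ld1,B1 rp1 wp2
slot 4 (ALU): stall RD_PORT — free A3,Mu0,Ld1,B1 rp1 wp2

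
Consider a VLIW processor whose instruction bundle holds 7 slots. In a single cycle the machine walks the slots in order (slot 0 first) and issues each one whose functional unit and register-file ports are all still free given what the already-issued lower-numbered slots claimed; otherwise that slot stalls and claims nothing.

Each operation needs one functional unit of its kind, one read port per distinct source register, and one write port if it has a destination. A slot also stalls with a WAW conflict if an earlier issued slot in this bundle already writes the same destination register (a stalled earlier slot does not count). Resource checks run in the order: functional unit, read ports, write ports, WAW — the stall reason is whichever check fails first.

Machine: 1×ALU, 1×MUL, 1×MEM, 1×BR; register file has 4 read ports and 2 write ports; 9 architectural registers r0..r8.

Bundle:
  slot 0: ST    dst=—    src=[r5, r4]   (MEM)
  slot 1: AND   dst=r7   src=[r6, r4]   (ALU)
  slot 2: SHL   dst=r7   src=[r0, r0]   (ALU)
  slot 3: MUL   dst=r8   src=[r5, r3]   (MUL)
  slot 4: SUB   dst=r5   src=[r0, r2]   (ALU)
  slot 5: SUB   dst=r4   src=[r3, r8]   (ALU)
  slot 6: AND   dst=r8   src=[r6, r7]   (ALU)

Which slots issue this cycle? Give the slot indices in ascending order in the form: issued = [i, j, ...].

[0] MEM needs rd=2 wr=0: ok; after: ALU=1 MUL=1 MEM=0 BR=1, R=2, W=2
[1] ALU needs rd=2 wr=1: ok; after: ALU=0 MUL=1 MEM=0 BR=1, R=0, W=1
[2] ALU needs rd=1 wr=1: FU; after: ALU=0 MUL=1 MEM=0 BR=1, R=0, W=1
[3] MUL needs rd=2 wr=1: RD_PORT; after: ALU=0 MUL=1 MEM=0 BR=1, R=0, W=1
[4] ALU needs rd=2 wr=1: FU; after: ALU=0 MUL=1 MEM=0 BR=1, R=0, W=1
[5] ALU needs rd=2 wr=1: FU; after: ALU=0 MUL=1 MEM=0 BR=1, R=0, W=1
[6] ALU needs rd=2 wr=1: FU; after: ALU=0 MUL=1 MEM=0 BR=1, R=0, W=1

issued = [0, 1]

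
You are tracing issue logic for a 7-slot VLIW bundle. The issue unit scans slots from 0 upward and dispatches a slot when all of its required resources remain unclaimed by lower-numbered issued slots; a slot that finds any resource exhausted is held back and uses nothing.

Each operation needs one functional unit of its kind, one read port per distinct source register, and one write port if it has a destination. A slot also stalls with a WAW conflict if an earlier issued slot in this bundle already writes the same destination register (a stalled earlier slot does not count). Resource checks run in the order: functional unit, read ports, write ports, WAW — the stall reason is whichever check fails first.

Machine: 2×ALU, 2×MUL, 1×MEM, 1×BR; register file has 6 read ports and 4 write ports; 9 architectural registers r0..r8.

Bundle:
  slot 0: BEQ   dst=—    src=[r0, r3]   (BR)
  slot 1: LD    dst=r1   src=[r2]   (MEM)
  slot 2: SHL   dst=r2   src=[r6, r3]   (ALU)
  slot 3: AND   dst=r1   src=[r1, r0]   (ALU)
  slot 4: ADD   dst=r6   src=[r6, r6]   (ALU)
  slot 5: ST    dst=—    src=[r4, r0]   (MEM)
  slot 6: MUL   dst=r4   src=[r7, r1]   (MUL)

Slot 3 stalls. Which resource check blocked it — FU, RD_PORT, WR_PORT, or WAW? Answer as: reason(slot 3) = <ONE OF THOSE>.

reason(slot 3) = RD_PORT

  0. BR ⇒ go  {2A/2Mu/1Ld/0B | 4r 4w}
  1. MEM→r1 ⇒ go  {2A/2Mu/0Ld/0B | 3r 3w}
  2. ALU→r2 ⇒ go  {1A/2Mu/0Ld/0B | 1r 2w}
  3. ALU→r1 ⇒ no(RD_PORT)  {1A/2Mu/0Ld/0B | 1r 2w}
  4. ALU→r6 ⇒ go  {0A/2Mu/0Ld/0B | 0r 1w}
  5. MEM ⇒ no(FU)  {0A/2Mu/0Ld/0B | 0r 1w}
  6. MUL→r4 ⇒ no(RD_PORT)  {0A/2Mu/0Ld/0B | 0r 1w}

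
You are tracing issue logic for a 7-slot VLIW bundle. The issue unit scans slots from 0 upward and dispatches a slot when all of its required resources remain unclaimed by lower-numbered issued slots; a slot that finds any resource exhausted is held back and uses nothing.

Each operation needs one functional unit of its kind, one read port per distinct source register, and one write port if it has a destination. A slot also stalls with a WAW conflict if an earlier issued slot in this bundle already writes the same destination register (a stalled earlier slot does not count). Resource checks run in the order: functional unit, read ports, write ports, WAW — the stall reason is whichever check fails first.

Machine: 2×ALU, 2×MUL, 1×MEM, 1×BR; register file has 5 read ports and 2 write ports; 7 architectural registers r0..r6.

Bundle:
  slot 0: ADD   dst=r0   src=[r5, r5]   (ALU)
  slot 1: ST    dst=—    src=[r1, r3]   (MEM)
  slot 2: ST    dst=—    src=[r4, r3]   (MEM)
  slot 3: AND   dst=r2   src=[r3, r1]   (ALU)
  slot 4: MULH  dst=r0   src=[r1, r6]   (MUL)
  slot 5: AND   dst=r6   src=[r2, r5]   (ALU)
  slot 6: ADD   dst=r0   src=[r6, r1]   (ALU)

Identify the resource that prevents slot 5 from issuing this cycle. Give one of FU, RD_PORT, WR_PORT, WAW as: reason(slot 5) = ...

reason(slot 5) = FU

[0] ALU needs rd=1 wr=1: ok; after: ALU=1 MUL=2 MEM=1 BR=1, R=4, W=1
[1] MEM needs rd=2 wr=0: ok; after: ALU=1 MUL=2 MEM=0 BR=1, R=2, W=1
[2] MEM needs rd=2 wr=0: FU; after: ALU=1 MUL=2 MEM=0 BR=1, R=2, W=1
[3] ALU needs rd=2 wr=1: ok; after: ALU=0 MUL=2 MEM=0 BR=1, R=0, W=0
[4] MUL needs rd=2 wr=1: RD_PORT; after: ALU=0 MUL=2 MEM=0 BR=1, R=0, W=0
[5] ALU needs rd=2 wr=1: FU; after: ALU=0 MUL=2 MEM=0 BR=1, R=0, W=0
[6] ALU needs rd=2 wr=1: FU; after: ALU=0 MUL=2 MEM=0 BR=1, R=0, W=0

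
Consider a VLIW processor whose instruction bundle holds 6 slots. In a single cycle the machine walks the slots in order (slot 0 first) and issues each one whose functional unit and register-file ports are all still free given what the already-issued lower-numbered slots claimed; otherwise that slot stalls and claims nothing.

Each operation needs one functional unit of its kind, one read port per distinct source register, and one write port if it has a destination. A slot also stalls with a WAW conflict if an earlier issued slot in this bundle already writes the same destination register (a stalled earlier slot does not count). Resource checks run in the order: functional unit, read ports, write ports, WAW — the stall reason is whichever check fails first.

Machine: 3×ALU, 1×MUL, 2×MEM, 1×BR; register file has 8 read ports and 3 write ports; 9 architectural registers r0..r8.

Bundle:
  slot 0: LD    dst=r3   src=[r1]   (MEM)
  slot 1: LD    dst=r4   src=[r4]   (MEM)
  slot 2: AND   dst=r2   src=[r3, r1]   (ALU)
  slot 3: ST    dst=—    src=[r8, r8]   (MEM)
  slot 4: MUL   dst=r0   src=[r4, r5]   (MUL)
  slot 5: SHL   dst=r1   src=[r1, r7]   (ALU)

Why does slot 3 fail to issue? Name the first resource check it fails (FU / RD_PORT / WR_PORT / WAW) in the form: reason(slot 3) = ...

reason(slot 3) = FU

  0. MEM→r3 ⇒ go  {3A/1Mu/1Ld/1B | 7r 2w}
  1. MEM→r4 ⇒ go  {3A/1Mu/0Ld/1B | 6r 1w}
  2. ALU→r2 ⇒ go  {2A/1Mu/0Ld/1B | 4r 0w}
  3. MEM ⇒ no(FU)  {2A/1Mu/0Ld/1B | 4r 0w}
  4. MUL→r0 ⇒ no(WR_PORT)  {2A/1Mu/0Ld/1B | 4r 0w}
  5. ALU→r1 ⇒ no(WR_PORT)  {2A/1Mu/0Ld/1B | 4r 0w}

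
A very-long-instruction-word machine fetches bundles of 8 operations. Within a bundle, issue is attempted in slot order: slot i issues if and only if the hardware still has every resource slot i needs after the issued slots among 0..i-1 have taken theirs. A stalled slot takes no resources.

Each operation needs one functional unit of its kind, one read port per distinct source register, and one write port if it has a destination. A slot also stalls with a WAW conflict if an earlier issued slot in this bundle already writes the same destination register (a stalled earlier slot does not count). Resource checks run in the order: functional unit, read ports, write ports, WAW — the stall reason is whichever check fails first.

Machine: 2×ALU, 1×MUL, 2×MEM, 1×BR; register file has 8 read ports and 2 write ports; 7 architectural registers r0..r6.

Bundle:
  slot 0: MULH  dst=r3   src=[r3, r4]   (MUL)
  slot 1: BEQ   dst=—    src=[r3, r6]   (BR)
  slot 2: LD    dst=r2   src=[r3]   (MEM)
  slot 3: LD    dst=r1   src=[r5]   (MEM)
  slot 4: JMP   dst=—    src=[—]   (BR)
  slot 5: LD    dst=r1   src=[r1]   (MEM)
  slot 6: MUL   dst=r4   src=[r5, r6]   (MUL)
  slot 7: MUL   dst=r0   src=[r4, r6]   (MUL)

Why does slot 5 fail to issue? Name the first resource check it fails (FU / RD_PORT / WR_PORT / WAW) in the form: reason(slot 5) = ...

#0 MUL src=r3,r4 dispatched  <A:2 Mu:0 Ld:2 B:1 rd:6 wr:1>
#1 BR src=r3,r6 dispatched  <A:2 Mu:0 Ld:2 B:0 rd:4 wr:1>
#2 MEM src=r3 dispatched  <A:2 Mu:0 Ld:1 B:0 rd:3 wr:0>
#3 MEM src=r5 held:WR_PORT  <A:2 Mu:0 Ld:1 B:0 rd:3 wr:0>
#4 BR src=- held:FU  <A:2 Mu:0 Ld:1 B:0 rd:3 wr:0>
#5 MEM src=r1 held:WR_PORT  <A:2 Mu:0 Ld:1 B:0 rd:3 wr:0>
#6 MUL src=r5,r6 held:FU  <A:2 Mu:0 Ld:1 B:0 rd:3 wr:0>
#7 MUL src=r4,r6 held:FU  <A:2 Mu:0 Ld:1 B:0 rd:3 wr:0>

reason(slot 5) = WR_PORT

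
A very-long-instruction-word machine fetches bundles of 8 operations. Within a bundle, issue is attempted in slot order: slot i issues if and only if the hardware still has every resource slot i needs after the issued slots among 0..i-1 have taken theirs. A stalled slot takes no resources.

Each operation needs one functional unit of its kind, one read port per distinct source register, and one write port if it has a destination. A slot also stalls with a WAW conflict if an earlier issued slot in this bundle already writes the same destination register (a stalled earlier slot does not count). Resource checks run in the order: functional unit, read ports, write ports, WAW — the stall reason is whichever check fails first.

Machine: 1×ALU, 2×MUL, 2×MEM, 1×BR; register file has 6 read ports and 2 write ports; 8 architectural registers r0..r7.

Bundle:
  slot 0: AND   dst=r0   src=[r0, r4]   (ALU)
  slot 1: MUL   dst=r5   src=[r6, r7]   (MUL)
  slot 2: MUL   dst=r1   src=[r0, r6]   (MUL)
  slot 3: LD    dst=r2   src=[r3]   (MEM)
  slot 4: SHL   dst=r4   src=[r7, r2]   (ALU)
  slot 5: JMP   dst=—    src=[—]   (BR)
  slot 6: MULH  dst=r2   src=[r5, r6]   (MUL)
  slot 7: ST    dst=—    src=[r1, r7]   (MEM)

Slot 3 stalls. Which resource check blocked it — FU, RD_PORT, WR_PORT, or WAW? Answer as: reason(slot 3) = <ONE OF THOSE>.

[0] ALU needs rd=2 wr=1: ok; after: ALU=0 MUL=2 MEM=2 BR=1, R=4, W=1
[1] MUL needs rd=2 wr=1: ok; after: ALU=0 MUL=1 MEM=2 BR=1, R=2, W=0
[2] MUL needs rd=2 wr=1: WR_PORT; after: ALU=0 MUL=1 MEM=2 BR=1, R=2, W=0
[3] MEM needs rd=1 wr=1: WR_PORT; after: ALU=0 MUL=1 MEM=2 BR=1, R=2, W=0
[4] ALU needs rd=2 wr=1: FU; after: ALU=0 MUL=1 MEM=2 BR=1, R=2, W=0
[5] BR needs rd=0 wr=0: ok; after: ALU=0 MUL=1 MEM=2 BR=0, R=2, W=0
[6] MUL needs rd=2 wr=1: WR_PORT; after: ALU=0 MUL=1 MEM=2 BR=0, R=2, W=0
[7] MEM needs rd=2 wr=0: ok; after: ALU=0 MUL=1 MEM=1 BR=0, R=0, W=0

reason(slot 3) = WR_PORT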